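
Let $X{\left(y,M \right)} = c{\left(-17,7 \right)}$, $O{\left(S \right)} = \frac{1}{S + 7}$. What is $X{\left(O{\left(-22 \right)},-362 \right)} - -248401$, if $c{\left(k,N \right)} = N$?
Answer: $248408$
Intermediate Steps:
$O{\left(S \right)} = \frac{1}{7 + S}$
$X{\left(y,M \right)} = 7$
$X{\left(O{\left(-22 \right)},-362 \right)} - -248401 = 7 - -248401 = 7 + 248401 = 248408$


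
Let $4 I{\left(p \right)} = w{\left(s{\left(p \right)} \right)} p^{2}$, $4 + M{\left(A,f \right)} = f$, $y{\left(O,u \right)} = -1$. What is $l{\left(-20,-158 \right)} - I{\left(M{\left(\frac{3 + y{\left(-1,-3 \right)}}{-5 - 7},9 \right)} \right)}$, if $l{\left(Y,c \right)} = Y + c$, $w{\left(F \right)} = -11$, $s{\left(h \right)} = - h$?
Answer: $- \frac{437}{4} \approx -109.25$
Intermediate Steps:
$M{\left(A,f \right)} = -4 + f$
$I{\left(p \right)} = - \frac{11 p^{2}}{4}$ ($I{\left(p \right)} = \frac{\left(-11\right) p^{2}}{4} = - \frac{11 p^{2}}{4}$)
$l{\left(-20,-158 \right)} - I{\left(M{\left(\frac{3 + y{\left(-1,-3 \right)}}{-5 - 7},9 \right)} \right)} = \left(-20 - 158\right) - - \frac{11 \left(-4 + 9\right)^{2}}{4} = -178 - - \frac{11 \cdot 5^{2}}{4} = -178 - \left(- \frac{11}{4}\right) 25 = -178 - - \frac{275}{4} = -178 + \frac{275}{4} = - \frac{437}{4}$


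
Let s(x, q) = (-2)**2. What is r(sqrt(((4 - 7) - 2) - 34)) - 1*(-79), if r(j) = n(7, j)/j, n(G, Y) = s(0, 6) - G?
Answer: 79 + I*sqrt(39)/13 ≈ 79.0 + 0.48038*I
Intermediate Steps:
s(x, q) = 4
n(G, Y) = 4 - G
r(j) = -3/j (r(j) = (4 - 1*7)/j = (4 - 7)/j = -3/j)
r(sqrt(((4 - 7) - 2) - 34)) - 1*(-79) = -3/sqrt(((4 - 7) - 2) - 34) - 1*(-79) = -3/sqrt((-3 - 2) - 34) + 79 = -3/sqrt(-5 - 34) + 79 = -3*(-I*sqrt(39)/39) + 79 = -(-1)*I*sqrt(39)/13 + 79 = I*sqrt(39)/13 + 79 = 79 + I*sqrt(39)/13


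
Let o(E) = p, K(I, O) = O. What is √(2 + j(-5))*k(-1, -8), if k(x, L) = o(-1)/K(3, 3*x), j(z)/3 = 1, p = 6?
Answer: -2*√5 ≈ -4.4721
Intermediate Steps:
j(z) = 3 (j(z) = 3*1 = 3)
o(E) = 6
k(x, L) = 2/x (k(x, L) = 6/((3*x)) = 6*(1/(3*x)) = 2/x)
√(2 + j(-5))*k(-1, -8) = √(2 + 3)*(2/(-1)) = √5*(2*(-1)) = √5*(-2) = -2*√5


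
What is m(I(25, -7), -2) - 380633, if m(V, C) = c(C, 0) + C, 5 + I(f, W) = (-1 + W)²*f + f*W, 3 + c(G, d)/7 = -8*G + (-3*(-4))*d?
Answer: -380544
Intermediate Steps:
c(G, d) = -21 - 56*G + 84*d (c(G, d) = -21 + 7*(-8*G + (-3*(-4))*d) = -21 + 7*(-8*G + 12*d) = -21 + (-56*G + 84*d) = -21 - 56*G + 84*d)
I(f, W) = -5 + W*f + f*(-1 + W)² (I(f, W) = -5 + ((-1 + W)²*f + f*W) = -5 + (f*(-1 + W)² + W*f) = -5 + (W*f + f*(-1 + W)²) = -5 + W*f + f*(-1 + W)²)
m(V, C) = -21 - 55*C (m(V, C) = (-21 - 56*C + 84*0) + C = (-21 - 56*C + 0) + C = (-21 - 56*C) + C = -21 - 55*C)
m(I(25, -7), -2) - 380633 = (-21 - 55*(-2)) - 380633 = (-21 + 110) - 380633 = 89 - 380633 = -380544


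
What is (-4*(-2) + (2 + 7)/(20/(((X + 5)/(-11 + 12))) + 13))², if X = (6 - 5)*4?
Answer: 1385329/18769 ≈ 73.809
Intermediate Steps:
X = 4 (X = 1*4 = 4)
(-4*(-2) + (2 + 7)/(20/(((X + 5)/(-11 + 12))) + 13))² = (-4*(-2) + (2 + 7)/(20/(((4 + 5)/(-11 + 12))) + 13))² = (8 + 9/(20/((9/1)) + 13))² = (8 + 9/(20/((9*1)) + 13))² = (8 + 9/(20/9 + 13))² = (8 + 9/(137/9))² = (8 + 9*(9/137))² = (8 + 81/137)² = (1177/137)² = 1385329/18769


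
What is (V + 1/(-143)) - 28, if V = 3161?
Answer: 448018/143 ≈ 3133.0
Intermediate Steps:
(V + 1/(-143)) - 28 = (3161 + 1/(-143)) - 28 = (3161 - 1/143) - 28 = 452022/143 - 28 = 448018/143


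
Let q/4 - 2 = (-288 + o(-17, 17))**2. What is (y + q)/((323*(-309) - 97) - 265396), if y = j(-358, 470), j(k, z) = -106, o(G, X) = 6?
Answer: -158999/182650 ≈ -0.87051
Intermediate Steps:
y = -106
q = 318104 (q = 8 + 4*(-288 + 6)**2 = 8 + 4*(-282)**2 = 8 + 4*79524 = 8 + 318096 = 318104)
(y + q)/((323*(-309) - 97) - 265396) = (-106 + 318104)/((323*(-309) - 97) - 265396) = 317998/((-99807 - 97) - 265396) = 317998/(-99904 - 265396) = 317998/(-365300) = 317998*(-1/365300) = -158999/182650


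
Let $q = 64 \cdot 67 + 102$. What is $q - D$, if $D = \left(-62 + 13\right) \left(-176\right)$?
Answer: $-4234$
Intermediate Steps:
$q = 4390$ ($q = 4288 + 102 = 4390$)
$D = 8624$ ($D = \left(-49\right) \left(-176\right) = 8624$)
$q - D = 4390 - 8624 = -4234$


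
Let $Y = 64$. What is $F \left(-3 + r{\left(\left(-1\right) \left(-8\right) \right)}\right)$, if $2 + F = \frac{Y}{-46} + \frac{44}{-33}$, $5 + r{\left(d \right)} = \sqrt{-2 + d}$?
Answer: $\frac{2608}{69} - \frac{326 \sqrt{6}}{69} \approx 26.224$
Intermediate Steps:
$r{\left(d \right)} = -5 + \sqrt{-2 + d}$
$F = - \frac{326}{69}$ ($F = -2 + \left(\frac{64}{-46} + \frac{44}{-33}\right) = -2 + \left(64 \left(- \frac{1}{46}\right) + 44 \left(- \frac{1}{33}\right)\right) = -2 - \frac{188}{69} = - \frac{326}{69} \approx -4.7246$)
$F \left(-3 + r{\left(\left(-1\right) \left(-8\right) \right)}\right) = - \frac{326 \left(-3 - \left(5 - \sqrt{-2 - -8}\right)\right)}{69} = - \frac{326 \left(-3 - \left(5 - \sqrt{-2 + 8}\right)\right)}{69} = - \frac{326 \left(-3 - \left(5 - \sqrt{6}\right)\right)}{69} = - \frac{326 \left(-8 + \sqrt{6}\right)}{69} = \frac{2608}{69} - \frac{326 \sqrt{6}}{69}$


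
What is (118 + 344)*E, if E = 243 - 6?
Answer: 109494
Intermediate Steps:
E = 237
(118 + 344)*E = (118 + 344)*237 = 462*237 = 109494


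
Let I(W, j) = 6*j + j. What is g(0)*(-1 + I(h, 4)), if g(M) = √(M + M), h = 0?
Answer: 0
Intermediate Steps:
I(W, j) = 7*j
g(M) = √2*√M (g(M) = √(2*M) = √2*√M)
g(0)*(-1 + I(h, 4)) = (√2*√0)*(-1 + 7*4) = (√2*0)*(-1 + 28) = 0*27 = 0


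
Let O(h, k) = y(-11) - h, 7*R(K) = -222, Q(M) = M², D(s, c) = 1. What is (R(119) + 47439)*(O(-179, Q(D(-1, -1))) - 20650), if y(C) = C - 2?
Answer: -6797635884/7 ≈ -9.7109e+8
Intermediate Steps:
y(C) = -2 + C
R(K) = -222/7 (R(K) = (⅐)*(-222) = -222/7)
O(h, k) = -13 - h (O(h, k) = (-2 - 11) - h = -13 - h)
(R(119) + 47439)*(O(-179, Q(D(-1, -1))) - 20650) = (-222/7 + 47439)*((-13 - 1*(-179)) - 20650) = 331851*((-13 + 179) - 20650)/7 = 331851*(166 - 20650)/7 = (331851/7)*(-20484) = -6797635884/7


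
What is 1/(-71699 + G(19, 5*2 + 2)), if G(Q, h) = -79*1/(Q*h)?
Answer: -228/16347451 ≈ -1.3947e-5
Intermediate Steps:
G(Q, h) = -79/(Q*h) (G(Q, h) = -79*1/(Q*h) = -79/(Q*h))
1/(-71699 + G(19, 5*2 + 2)) = 1/(-71699 - 79/(19*(5*2 + 2))) = 1/(-71699 - 79*1/19/(10 + 2)) = 1/(-71699 - 79*1/19/12) = 1/(-71699 - 79*1/19*1/12) = 1/(-71699 - 79/228) = 1/(-16347451/228) = -228/16347451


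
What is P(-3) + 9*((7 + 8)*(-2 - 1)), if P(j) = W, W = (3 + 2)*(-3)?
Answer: -420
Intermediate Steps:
W = -15 (W = 5*(-3) = -15)
P(j) = -15
P(-3) + 9*((7 + 8)*(-2 - 1)) = -15 + 9*((7 + 8)*(-2 - 1)) = -15 + 9*(15*(-3)) = -15 + 9*(-45) = -15 - 405 = -420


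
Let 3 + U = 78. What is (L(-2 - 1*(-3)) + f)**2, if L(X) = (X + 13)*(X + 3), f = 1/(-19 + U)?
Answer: 9840769/3136 ≈ 3138.0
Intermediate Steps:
U = 75 (U = -3 + 78 = 75)
f = 1/56 (f = 1/(-19 + 75) = 1/56 ≈ 0.017857)
L(X) = (3 + X)*(13 + X) (L(X) = (13 + X)*(3 + X) = (3 + X)*(13 + X))
(L(-2 - 1*(-3)) + f)**2 = ((39 + (-2 - 1*(-3))**2 + 16*(-2 - 1*(-3))) + 1/56)**2 = ((39 + (-2 + 3)**2 + 16*(-2 + 3)) + 1/56)**2 = ((39 + 1**2 + 16*1) + 1/56)**2 = ((39 + 1 + 16) + 1/56)**2 = (56 + 1/56)**2 = (3137/56)**2 = 9840769/3136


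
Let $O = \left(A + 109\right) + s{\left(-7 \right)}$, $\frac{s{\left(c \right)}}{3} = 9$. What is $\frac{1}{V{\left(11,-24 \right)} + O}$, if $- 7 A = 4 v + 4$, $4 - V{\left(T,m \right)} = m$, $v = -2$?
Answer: $\frac{7}{1152} \approx 0.0060764$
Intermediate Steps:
$V{\left(T,m \right)} = 4 - m$
$s{\left(c \right)} = 27$ ($s{\left(c \right)} = 3 \cdot 9 = 27$)
$A = \frac{4}{7}$ ($A = - \frac{4 \left(-2\right) + 4}{7} = - \frac{-8 + 4}{7} = \left(- \frac{1}{7}\right) \left(-4\right) = \frac{4}{7} \approx 0.57143$)
$O = \frac{956}{7}$ ($O = \left(\frac{4}{7} + 109\right) + 27 = \frac{767}{7} + 27 = \frac{956}{7} \approx 136.57$)
$\frac{1}{V{\left(11,-24 \right)} + O} = \frac{1}{\left(4 - -24\right) + \frac{956}{7}} = \frac{1}{\left(4 + 24\right) + \frac{956}{7}} = \frac{1}{28 + \frac{956}{7}} = \frac{1}{\frac{1152}{7}} = \frac{7}{1152}$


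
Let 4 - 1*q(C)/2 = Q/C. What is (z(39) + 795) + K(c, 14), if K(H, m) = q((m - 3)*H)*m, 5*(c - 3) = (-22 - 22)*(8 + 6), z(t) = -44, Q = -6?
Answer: 5704453/6611 ≈ 862.87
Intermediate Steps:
q(C) = 8 + 12/C (q(C) = 8 - (-12)/C = 8 + 12/C)
c = -601/5 (c = 3 + ((-22 - 22)*(8 + 6))/5 = 3 + (-44*14)/5 = 3 + (1/5)*(-616) = 3 - 616/5 = -601/5 ≈ -120.20)
K(H, m) = m*(8 + 12/(H*(-3 + m))) (K(H, m) = (8 + 12/(((m - 3)*H)))*m = (8 + 12/(((-3 + m)*H)))*m = (8 + 12/((H*(-3 + m))))*m = (8 + 12*(1/(H*(-3 + m))))*m = (8 + 12/(H*(-3 + m)))*m = m*(8 + 12/(H*(-3 + m))))
(z(39) + 795) + K(c, 14) = (-44 + 795) + 14*(8 + 12/((-601/5)*(-3 + 14))) = 751 + 14*(8 + 12*(-5/601)/11) = 751 + 14*(8 + 12*(-5/601)*(1/11)) = 751 + 14*(8 - 60/6611) = 751 + 14*(52828/6611) = 751 + 739592/6611 = 5704453/6611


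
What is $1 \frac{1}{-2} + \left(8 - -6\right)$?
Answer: $\frac{27}{2} \approx 13.5$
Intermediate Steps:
$1 \frac{1}{-2} + \left(8 - -6\right) = 1 \left(- \frac{1}{2}\right) + \left(8 + 6\right) = - \frac{1}{2} + 14 = \frac{27}{2}$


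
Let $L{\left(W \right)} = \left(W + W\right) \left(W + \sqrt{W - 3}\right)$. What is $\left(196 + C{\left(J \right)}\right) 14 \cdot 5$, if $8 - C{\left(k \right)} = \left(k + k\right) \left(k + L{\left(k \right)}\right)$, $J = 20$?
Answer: $-2281720 - 112000 \sqrt{17} \approx -2.7435 \cdot 10^{6}$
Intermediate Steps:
$L{\left(W \right)} = 2 W \left(W + \sqrt{-3 + W}\right)$
$C{\left(k \right)} = 8 - 2 k \left(k + 2 k \left(k + \sqrt{-3 + k}\right)\right)$ ($C{\left(k \right)} = 8 - \left(k + k\right) \left(k + 2 k \left(k + \sqrt{-3 + k}\right)\right) = 8 - 2 k \left(k + 2 k \left(k + \sqrt{-3 + k}\right)\right)$)
$\left(196 + C{\left(J \right)}\right) 14 \cdot 5 = \left(196 - \left(-8 + 800 + 4 \cdot 20^{2} \left(20 + \sqrt{-3 + 20}\right)\right)\right) 14 \cdot 5 = \left(196 - \left(792 + 1600 \left(20 + \sqrt{17}\right)\right)\right) 70 = \left(196 - \left(32792 + 1600 \sqrt{17}\right)\right) 70 = \left(-32596 - 1600 \sqrt{17}\right) 70 = -2281720 - 112000 \sqrt{17}$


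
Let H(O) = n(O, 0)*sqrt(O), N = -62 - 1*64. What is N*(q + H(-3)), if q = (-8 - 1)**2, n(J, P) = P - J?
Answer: -10206 - 378*I*sqrt(3) ≈ -10206.0 - 654.71*I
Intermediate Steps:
N = -126 (N = -62 - 64 = -126)
H(O) = -O**(3/2) (H(O) = (0 - O)*sqrt(O) = (-O)*sqrt(O) = -O**(3/2))
q = 81 (q = (-9)**2 = 81)
N*(q + H(-3)) = -126*(81 - (-3)**(3/2)) = -126*(81 - (-3)*I*sqrt(3)) = -126*(81 + 3*I*sqrt(3)) = -10206 - 378*I*sqrt(3)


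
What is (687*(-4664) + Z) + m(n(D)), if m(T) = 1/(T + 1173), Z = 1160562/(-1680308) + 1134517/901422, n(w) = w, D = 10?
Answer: -102524808704073123482/31997331882243 ≈ -3.2042e+6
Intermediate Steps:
Z = 107522734009/189333324747 (Z = 1160562*(-1/1680308) + 1134517*(1/901422) = -580281/840154 + 1134517/901422 = 107522734009/189333324747 ≈ 0.56790)
m(T) = 1/(1173 + T)
(687*(-4664) + Z) + m(n(D)) = (687*(-4664) + 107522734009/189333324747) + 1/(1173 + 10) = (-3204168 + 107522734009/189333324747) + 1/1183 = -606655672965211487/189333324747 + 1/1183 = -102524808704073123482/31997331882243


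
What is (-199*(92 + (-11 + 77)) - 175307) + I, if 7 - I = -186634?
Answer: -20108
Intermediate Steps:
I = 186641 (I = 7 - 1*(-186634) = 7 + 186634 = 186641)
(-199*(92 + (-11 + 77)) - 175307) + I = (-199*(92 + (-11 + 77)) - 175307) + 186641 = (-199*(92 + 66) - 175307) + 186641 = (-199*158 - 175307) + 186641 = (-31442 - 175307) + 186641 = -206749 + 186641 = -20108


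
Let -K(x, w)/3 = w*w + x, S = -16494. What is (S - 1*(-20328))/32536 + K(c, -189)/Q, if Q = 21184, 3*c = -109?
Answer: -212618093/43077664 ≈ -4.9357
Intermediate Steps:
c = -109/3 (c = (1/3)*(-109) = -109/3 ≈ -36.333)
K(x, w) = -3*x - 3*w**2 (K(x, w) = -3*(w*w + x) = -3*(w**2 + x) = -3*(x + w**2) = -3*x - 3*w**2)
(S - 1*(-20328))/32536 + K(c, -189)/Q = (-16494 - 1*(-20328))/32536 + (-3*(-109/3) - 3*(-189)**2)/21184 = (-16494 + 20328)*(1/32536) + (109 - 3*35721)*(1/21184) = 3834*(1/32536) + (109 - 107163)*(1/21184) = 1917/16268 - 107054*1/21184 = 1917/16268 - 53527/10592 = -212618093/43077664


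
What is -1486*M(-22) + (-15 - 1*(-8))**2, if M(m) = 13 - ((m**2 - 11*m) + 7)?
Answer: 1069969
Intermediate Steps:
M(m) = 6 - m**2 + 11*m (M(m) = 13 - (7 + m**2 - 11*m) = 13 + (-7 - m**2 + 11*m) = 6 - m**2 + 11*m)
-1486*M(-22) + (-15 - 1*(-8))**2 = -1486*(6 - 1*(-22)**2 + 11*(-22)) + (-15 - 1*(-8))**2 = -1486*(6 - 1*484 - 242) + (-15 + 8)**2 = -1486*(6 - 484 - 242) + (-7)**2 = -1486*(-720) + 49 = 1069920 + 49 = 1069969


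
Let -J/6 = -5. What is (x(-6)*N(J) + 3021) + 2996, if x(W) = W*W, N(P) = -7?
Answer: 5765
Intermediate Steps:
J = 30 (J = -6*(-5) = 30)
x(W) = W**2
(x(-6)*N(J) + 3021) + 2996 = ((-6)**2*(-7) + 3021) + 2996 = (36*(-7) + 3021) + 2996 = (-252 + 3021) + 2996 = 2769 + 2996 = 5765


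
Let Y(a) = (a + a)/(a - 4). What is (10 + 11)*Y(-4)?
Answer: 21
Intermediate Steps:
Y(a) = 2*a/(-4 + a) (Y(a) = (2*a)/(-4 + a) = 2*a/(-4 + a))
(10 + 11)*Y(-4) = (10 + 11)*(2*(-4)/(-4 - 4)) = 21*(2*(-4)/(-8)) = 21*(2*(-4)*(-⅛)) = 21*1 = 21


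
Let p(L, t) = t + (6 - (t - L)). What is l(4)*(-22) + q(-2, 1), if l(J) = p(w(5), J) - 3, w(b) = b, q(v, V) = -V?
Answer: -177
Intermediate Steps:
p(L, t) = 6 + L (p(L, t) = t + (6 + (L - t)) = t + (6 + L - t) = 6 + L)
l(J) = 8 (l(J) = (6 + 5) - 3 = 11 - 3 = 8)
l(4)*(-22) + q(-2, 1) = 8*(-22) - 1*1 = -176 - 1 = -177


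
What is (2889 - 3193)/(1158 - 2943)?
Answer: 304/1785 ≈ 0.17031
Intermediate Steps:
(2889 - 3193)/(1158 - 2943) = -304/(-1785) = -304*(-1/1785) = 304/1785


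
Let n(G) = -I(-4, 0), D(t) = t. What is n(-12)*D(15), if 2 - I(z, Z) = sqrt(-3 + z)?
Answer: -30 + 15*I*sqrt(7) ≈ -30.0 + 39.686*I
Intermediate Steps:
I(z, Z) = 2 - sqrt(-3 + z)
n(G) = -2 + I*sqrt(7) (n(G) = -(2 - sqrt(-3 - 4)) = -(2 - sqrt(-7)) = -(2 - I*sqrt(7)) = -2 + I*sqrt(7))
n(-12)*D(15) = (-2 + I*sqrt(7))*15 = -30 + 15*I*sqrt(7)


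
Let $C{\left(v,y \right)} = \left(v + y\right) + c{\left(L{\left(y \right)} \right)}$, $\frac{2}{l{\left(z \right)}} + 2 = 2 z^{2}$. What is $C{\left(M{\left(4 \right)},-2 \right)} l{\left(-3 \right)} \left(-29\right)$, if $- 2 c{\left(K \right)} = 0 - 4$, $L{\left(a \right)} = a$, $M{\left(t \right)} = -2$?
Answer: $\frac{29}{4} \approx 7.25$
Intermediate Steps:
$c{\left(K \right)} = 2$ ($c{\left(K \right)} = - \frac{0 - 4}{2} = \left(- \frac{1}{2}\right) \left(-4\right) = 2$)
$l{\left(z \right)} = \frac{2}{-2 + 2 z^{2}}$
$C{\left(v,y \right)} = 2 + v + y$ ($C{\left(v,y \right)} = \left(v + y\right) + 2 = 2 + v + y$)
$C{\left(M{\left(4 \right)},-2 \right)} l{\left(-3 \right)} \left(-29\right) = \frac{2 - 2 - 2}{-1 + \left(-3\right)^{2}} \left(-29\right) = - \frac{2}{-1 + 9} \left(-29\right) = - \frac{2}{8} \left(-29\right) = \left(-2\right) \frac{1}{8} \left(-29\right) = \left(- \frac{1}{4}\right) \left(-29\right) = \frac{29}{4}$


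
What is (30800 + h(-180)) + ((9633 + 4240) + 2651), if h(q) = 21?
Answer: 47345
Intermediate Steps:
(30800 + h(-180)) + ((9633 + 4240) + 2651) = (30800 + 21) + ((9633 + 4240) + 2651) = 30821 + (13873 + 2651) = 30821 + 16524 = 47345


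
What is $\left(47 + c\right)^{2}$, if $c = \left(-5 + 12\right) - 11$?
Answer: $1849$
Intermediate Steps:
$c = -4$ ($c = 7 - 11 = -4$)
$\left(47 + c\right)^{2} = \left(47 - 4\right)^{2} = 43^{2} = 1849$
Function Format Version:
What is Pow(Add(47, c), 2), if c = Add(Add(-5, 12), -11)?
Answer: 1849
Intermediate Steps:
c = -4 (c = Add(7, -11) = -4)
Pow(Add(47, c), 2) = Pow(Add(47, -4), 2) = Pow(43, 2) = 1849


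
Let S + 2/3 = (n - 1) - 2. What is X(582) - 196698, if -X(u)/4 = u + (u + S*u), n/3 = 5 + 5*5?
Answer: -402338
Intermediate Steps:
n = 90 (n = 3*(5 + 5*5) = 3*(5 + 25) = 3*30 = 90)
S = 259/3 (S = -2/3 + ((90 - 1) - 2) = -2/3 + (89 - 2) = -2/3 + 87 = 259/3 ≈ 86.333)
X(u) = -1060*u/3 (X(u) = -4*(u + (u + 259*u/3)) = -4*(u + 262*u/3) = -1060*u/3)
X(582) - 196698 = -1060/3*582 - 196698 = -205640 - 196698 = -402338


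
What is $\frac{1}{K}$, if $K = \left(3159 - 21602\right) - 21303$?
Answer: $- \frac{1}{39746} \approx -2.516 \cdot 10^{-5}$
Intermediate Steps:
$K = -39746$ ($K = -18443 - 21303 = -39746$)
$\frac{1}{K} = \frac{1}{-39746} = - \frac{1}{39746}$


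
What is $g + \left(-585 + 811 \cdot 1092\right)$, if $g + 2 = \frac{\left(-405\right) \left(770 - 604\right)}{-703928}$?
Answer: $\frac{311496972715}{351964} \approx 8.8503 \cdot 10^{5}$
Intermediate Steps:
$g = - \frac{670313}{351964}$ ($g = -2 + \frac{\left(-405\right) \left(770 - 604\right)}{-703928} = -2 + \left(-405\right) 166 \left(- \frac{1}{703928}\right) = -2 - - \frac{33615}{351964} = -2 + \frac{33615}{351964} = - \frac{670313}{351964} \approx -1.9045$)
$g + \left(-585 + 811 \cdot 1092\right) = - \frac{670313}{351964} + \left(-585 + 811 \cdot 1092\right) = - \frac{670313}{351964} + \left(-585 + 885612\right) = - \frac{670313}{351964} + 885027 = \frac{311496972715}{351964}$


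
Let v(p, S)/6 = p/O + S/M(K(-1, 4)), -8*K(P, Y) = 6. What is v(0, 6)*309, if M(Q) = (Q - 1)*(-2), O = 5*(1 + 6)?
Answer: 22248/7 ≈ 3178.3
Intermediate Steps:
K(P, Y) = -¾ (K(P, Y) = -⅛*6 = -¾)
O = 35 (O = 5*7 = 35)
M(Q) = 2 - 2*Q (M(Q) = (-1 + Q)*(-2) = 2 - 2*Q)
v(p, S) = 6*p/35 + 12*S/7 (v(p, S) = 6*(p/35 + S/(2 - 2*(-¾))) = 6*(p*(1/35) + S/(2 + 3/2)) = 6*(p/35 + S/(7/2)) = 6*(p/35 + S*(2/7)) = 6*(p/35 + 2*S/7) = 6*p/35 + 12*S/7)
v(0, 6)*309 = ((6/35)*0 + (12/7)*6)*309 = (0 + 72/7)*309 = (72/7)*309 = 22248/7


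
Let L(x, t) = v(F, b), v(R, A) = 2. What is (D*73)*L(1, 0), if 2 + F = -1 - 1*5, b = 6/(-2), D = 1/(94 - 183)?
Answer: -146/89 ≈ -1.6404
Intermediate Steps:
D = -1/89 (D = 1/(-89) = -1/89 ≈ -0.011236)
b = -3 (b = 6*(-½) = -3)
F = -8 (F = -2 + (-1 - 1*5) = -2 + (-1 - 5) = -2 - 6 = -8)
L(x, t) = 2
(D*73)*L(1, 0) = -1/89*73*2 = -73/89*2 = -146/89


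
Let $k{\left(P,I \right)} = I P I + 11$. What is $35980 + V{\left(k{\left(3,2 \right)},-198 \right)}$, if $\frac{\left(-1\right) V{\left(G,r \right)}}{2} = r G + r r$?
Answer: $-33320$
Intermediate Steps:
$k{\left(P,I \right)} = 11 + P I^{2}$ ($k{\left(P,I \right)} = P I^{2} + 11 = 11 + P I^{2}$)
$V{\left(G,r \right)} = - 2 r^{2} - 2 G r$ ($V{\left(G,r \right)} = - 2 \left(r G + r r\right) = - 2 \left(G r + r^{2}\right) = - 2 \left(r^{2} + G r\right) = - 2 r^{2} - 2 G r$)
$35980 + V{\left(k{\left(3,2 \right)},-198 \right)} = 35980 - - 396 \left(\left(11 + 3 \cdot 2^{2}\right) - 198\right) = 35980 - - 396 \left(\left(11 + 3 \cdot 4\right) - 198\right) = 35980 - - 396 \left(\left(11 + 12\right) - 198\right) = 35980 - - 396 \left(23 - 198\right) = 35980 - \left(-396\right) \left(-175\right) = 35980 - 69300 = -33320$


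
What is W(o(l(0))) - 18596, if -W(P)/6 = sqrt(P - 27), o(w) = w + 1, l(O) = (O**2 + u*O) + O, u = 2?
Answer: -18596 - 6*I*sqrt(26) ≈ -18596.0 - 30.594*I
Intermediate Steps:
l(O) = O**2 + 3*O (l(O) = (O**2 + 2*O) + O = O**2 + 3*O)
o(w) = 1 + w
W(P) = -6*sqrt(-27 + P) (W(P) = -6*sqrt(P - 27) = -6*sqrt(-27 + P))
W(o(l(0))) - 18596 = -6*sqrt(-27 + (1 + 0*(3 + 0))) - 18596 = -6*sqrt(-27 + (1 + 0*3)) - 18596 = -6*sqrt(-27 + (1 + 0)) - 18596 = -6*sqrt(-27 + 1) - 18596 = -6*I*sqrt(26) - 18596 = -18596 - 6*I*sqrt(26)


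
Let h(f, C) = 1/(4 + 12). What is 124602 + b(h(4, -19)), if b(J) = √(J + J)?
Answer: 124602 + √2/4 ≈ 1.2460e+5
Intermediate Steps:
h(f, C) = 1/16
b(J) = √2*√J (b(J) = √(2*J) = √2*√J)
124602 + b(h(4, -19)) = 124602 + √2*√(1/16) = 124602 + √2*(¼) = 124602 + √2/4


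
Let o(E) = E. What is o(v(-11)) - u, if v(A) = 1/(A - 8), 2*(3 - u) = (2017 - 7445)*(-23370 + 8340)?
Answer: 775036922/19 ≈ 4.0791e+7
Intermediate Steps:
u = -40791417 (u = 3 - (2017 - 7445)*(-23370 + 8340)/2 = 3 - (-2714)*(-15030) = 3 - 1/2*81582840 = 3 - 40791420 = -40791417)
v(A) = 1/(-8 + A)
o(v(-11)) - u = 1/(-8 - 11) - 1*(-40791417) = 1/(-19) + 40791417 = -1/19 + 40791417 = 775036922/19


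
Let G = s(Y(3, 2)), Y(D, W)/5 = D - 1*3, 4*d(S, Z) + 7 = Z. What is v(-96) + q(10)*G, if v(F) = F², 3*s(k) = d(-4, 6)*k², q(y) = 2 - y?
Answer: 9216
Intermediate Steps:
d(S, Z) = -7/4 + Z/4
Y(D, W) = -15 + 5*D (Y(D, W) = 5*(D - 1*3) = 5*(D - 3) = 5*(-3 + D) = -15 + 5*D)
s(k) = -k²/12 (s(k) = ((-7/4 + (¼)*6)*k²)/3 = ((-7/4 + 3/2)*k²)/3 = (-k²/4)/3 = -k²/12)
G = 0 (G = -(-15 + 5*3)²/12 = -(-15 + 15)²/12 = -1/12*0² = -1/12*0 = 0)
v(-96) + q(10)*G = (-96)² + (2 - 1*10)*0 = 9216 + (2 - 10)*0 = 9216 - 8*0 = 9216 + 0 = 9216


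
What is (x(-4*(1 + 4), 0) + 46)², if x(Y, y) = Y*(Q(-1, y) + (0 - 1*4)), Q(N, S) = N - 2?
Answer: 34596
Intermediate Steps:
Q(N, S) = -2 + N
x(Y, y) = -7*Y (x(Y, y) = Y*((-2 - 1) + (0 - 1*4)) = Y*(-3 + (0 - 4)) = Y*(-3 - 4) = Y*(-7) = -7*Y)
(x(-4*(1 + 4), 0) + 46)² = (-(-28)*(1 + 4) + 46)² = (-(-28)*5 + 46)² = (-7*(-20) + 46)² = (140 + 46)² = 186² = 34596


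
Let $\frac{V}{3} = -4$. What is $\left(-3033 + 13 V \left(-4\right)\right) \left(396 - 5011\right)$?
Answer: $11117535$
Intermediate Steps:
$V = -12$ ($V = 3 \left(-4\right) = -12$)
$\left(-3033 + 13 V \left(-4\right)\right) \left(396 - 5011\right) = \left(-3033 + 13 \left(-12\right) \left(-4\right)\right) \left(396 - 5011\right) = \left(-3033 - -624\right) \left(-4615\right) = \left(-3033 + 624\right) \left(-4615\right) = \left(-2409\right) \left(-4615\right) = 11117535$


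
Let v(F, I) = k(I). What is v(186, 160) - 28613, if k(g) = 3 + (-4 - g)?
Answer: -28774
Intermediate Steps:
k(g) = -1 - g
v(F, I) = -1 - I
v(186, 160) - 28613 = (-1 - 1*160) - 28613 = (-1 - 160) - 28613 = -161 - 28613 = -28774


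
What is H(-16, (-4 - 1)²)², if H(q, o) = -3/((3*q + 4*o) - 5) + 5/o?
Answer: 1024/55225 ≈ 0.018542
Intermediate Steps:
H(q, o) = -3/(-5 + 3*q + 4*o) + 5/o
H(-16, (-4 - 1)²)² = ((-25 + 15*(-16) + 17*(-4 - 1)²)/(((-4 - 1)²)*(-5 + 3*(-16) + 4*(-4 - 1)²)))² = ((-25 - 240 + 17*(-5)²)/(((-5)²)*(-5 - 48 + 4*(-5)²)))² = ((-25 - 240 + 17*25)/(25*(-5 - 48 + 4*25)))² = ((-25 - 240 + 425)/(25*(-5 - 48 + 100)))² = ((1/25)*160/47)² = ((1/25)*(1/47)*160)² = (32/235)² = 1024/55225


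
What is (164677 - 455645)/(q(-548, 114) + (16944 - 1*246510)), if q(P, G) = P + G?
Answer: 36371/28750 ≈ 1.2651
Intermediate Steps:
q(P, G) = G + P
(164677 - 455645)/(q(-548, 114) + (16944 - 1*246510)) = (164677 - 455645)/((114 - 548) + (16944 - 1*246510)) = -290968/(-434 + (16944 - 246510)) = -290968/(-434 - 229566) = -290968/(-230000) = -290968*(-1/230000) = 36371/28750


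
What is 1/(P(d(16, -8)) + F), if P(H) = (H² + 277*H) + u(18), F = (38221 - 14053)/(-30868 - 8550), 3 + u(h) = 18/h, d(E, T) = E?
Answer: 19709/92344290 ≈ 0.00021343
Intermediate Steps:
u(h) = -3 + 18/h
F = -12084/19709 (F = 24168/(-39418) = 24168*(-1/39418) = -12084/19709 ≈ -0.61312)
P(H) = -2 + H² + 277*H (P(H) = (H² + 277*H) + (-3 + 18/18) = (H² + 277*H) + (-3 + 18*(1/18)) = (H² + 277*H) + (-3 + 1) = (H² + 277*H) - 2 = -2 + H² + 277*H)
1/(P(d(16, -8)) + F) = 1/((-2 + 16² + 277*16) - 12084/19709) = 1/((-2 + 256 + 4432) - 12084/19709) = 1/(4686 - 12084/19709) = 1/(92344290/19709) = 19709/92344290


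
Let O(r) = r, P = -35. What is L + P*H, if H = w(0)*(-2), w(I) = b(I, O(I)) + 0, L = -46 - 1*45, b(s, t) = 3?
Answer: 119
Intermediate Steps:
L = -91 (L = -46 - 45 = -91)
w(I) = 3 (w(I) = 3 + 0 = 3)
H = -6 (H = 3*(-2) = -6)
L + P*H = -91 - 35*(-6) = -91 + 210 = 119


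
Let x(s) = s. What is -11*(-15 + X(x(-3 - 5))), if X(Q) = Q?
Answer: 253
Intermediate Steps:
-11*(-15 + X(x(-3 - 5))) = -11*(-15 + (-3 - 5)) = -11*(-15 - 8) = -11*(-23) = 253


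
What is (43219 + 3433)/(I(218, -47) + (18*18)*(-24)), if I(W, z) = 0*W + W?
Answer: -23326/3779 ≈ -6.1725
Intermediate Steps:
I(W, z) = W (I(W, z) = 0 + W = W)
(43219 + 3433)/(I(218, -47) + (18*18)*(-24)) = (43219 + 3433)/(218 + (18*18)*(-24)) = 46652/(218 + 324*(-24)) = 46652/(218 - 7776) = 46652/(-7558) = 46652*(-1/7558) = -23326/3779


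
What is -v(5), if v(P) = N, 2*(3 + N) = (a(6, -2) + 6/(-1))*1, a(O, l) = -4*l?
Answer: 2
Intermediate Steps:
N = -2 (N = -3 + ((-4*(-2) + 6/(-1))*1)/2 = -3 + ((8 + 6*(-1))*1)/2 = -3 + ((8 - 6)*1)/2 = -3 + (2*1)/2 = -3 + (1/2)*2 = -3 + 1 = -2)
v(P) = -2
-v(5) = -1*(-2) = 2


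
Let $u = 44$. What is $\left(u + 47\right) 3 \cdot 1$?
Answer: $273$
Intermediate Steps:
$\left(u + 47\right) 3 \cdot 1 = \left(44 + 47\right) 3 \cdot 1 = 91 \cdot 3 = 273$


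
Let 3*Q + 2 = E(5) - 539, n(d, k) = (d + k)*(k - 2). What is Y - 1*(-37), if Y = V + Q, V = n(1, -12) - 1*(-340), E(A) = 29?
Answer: 1081/3 ≈ 360.33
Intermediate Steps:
n(d, k) = (-2 + k)*(d + k) (n(d, k) = (d + k)*(-2 + k) = (-2 + k)*(d + k))
V = 494 (V = ((-12)**2 - 2*1 - 2*(-12) + 1*(-12)) - 1*(-340) = (144 - 2 + 24 - 12) + 340 = 154 + 340 = 494)
Q = -512/3 (Q = -2/3 + (29 - 539)/3 = -2/3 + (1/3)*(-510) = -2/3 - 170 = -512/3 ≈ -170.67)
Y = 970/3 (Y = 494 - 512/3 = 970/3 ≈ 323.33)
Y - 1*(-37) = 970/3 - 1*(-37) = 970/3 + 37 = 1081/3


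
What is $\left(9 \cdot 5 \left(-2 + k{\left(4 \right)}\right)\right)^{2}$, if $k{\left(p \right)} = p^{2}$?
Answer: $396900$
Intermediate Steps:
$\left(9 \cdot 5 \left(-2 + k{\left(4 \right)}\right)\right)^{2} = \left(9 \cdot 5 \left(-2 + 4^{2}\right)\right)^{2} = \left(9 \cdot 5 \left(-2 + 16\right)\right)^{2} = \left(9 \cdot 5 \cdot 14\right)^{2} = \left(9 \cdot 70\right)^{2} = 630^{2} = 396900$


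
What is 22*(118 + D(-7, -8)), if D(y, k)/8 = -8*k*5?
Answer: 58916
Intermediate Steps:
D(y, k) = -320*k (D(y, k) = 8*(-8*k*5) = 8*(-40*k) = -320*k)
22*(118 + D(-7, -8)) = 22*(118 - 320*(-8)) = 22*(118 + 2560) = 22*2678 = 58916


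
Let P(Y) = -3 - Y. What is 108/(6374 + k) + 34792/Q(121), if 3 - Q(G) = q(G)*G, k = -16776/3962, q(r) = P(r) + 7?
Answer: 27628285277/11167377810 ≈ 2.4740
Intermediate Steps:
q(r) = 4 - r (q(r) = (-3 - r) + 7 = 4 - r)
k = -8388/1981 (k = -16776*1/3962 = -8388/1981 ≈ -4.2342)
Q(G) = 3 - G*(4 - G) (Q(G) = 3 - (4 - G)*G = 3 - G*(4 - G))
108/(6374 + k) + 34792/Q(121) = 108/(6374 - 8388/1981) + 34792/(3 + 121*(-4 + 121)) = 108/(12618506/1981) + 34792/(3 + 121*117) = 108*(1981/12618506) + 34792/(3 + 14157) = 106974/6309253 + 34792/14160 = 106974/6309253 + 34792*(1/14160) = 106974/6309253 + 4349/1770 = 27628285277/11167377810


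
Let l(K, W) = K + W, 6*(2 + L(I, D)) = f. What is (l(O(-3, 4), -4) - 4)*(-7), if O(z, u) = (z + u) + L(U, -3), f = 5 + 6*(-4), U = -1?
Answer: 511/6 ≈ 85.167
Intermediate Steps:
f = -19 (f = 5 - 24 = -19)
L(I, D) = -31/6 (L(I, D) = -2 + (⅙)*(-19) = -2 - 19/6 = -31/6)
O(z, u) = -31/6 + u + z (O(z, u) = (z + u) - 31/6 = (u + z) - 31/6 = -31/6 + u + z)
(l(O(-3, 4), -4) - 4)*(-7) = (((-31/6 + 4 - 3) - 4) - 4)*(-7) = ((-25/6 - 4) - 4)*(-7) = (-49/6 - 4)*(-7) = -73/6*(-7) = 511/6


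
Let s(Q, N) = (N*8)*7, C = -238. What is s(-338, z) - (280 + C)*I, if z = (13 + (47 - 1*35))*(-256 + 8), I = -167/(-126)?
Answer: -1041767/3 ≈ -3.4726e+5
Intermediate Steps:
I = 167/126 (I = -167*(-1/126) = 167/126 ≈ 1.3254)
z = -6200 (z = (13 + (47 - 35))*(-248) = (13 + 12)*(-248) = 25*(-248) = -6200)
s(Q, N) = 56*N (s(Q, N) = (8*N)*7 = 56*N)
s(-338, z) - (280 + C)*I = 56*(-6200) - (280 - 238)*167/126 = -347200 - 42*167/126 = -347200 - 1*167/3 = -347200 - 167/3 = -1041767/3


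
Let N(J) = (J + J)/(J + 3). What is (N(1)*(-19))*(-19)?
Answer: 361/2 ≈ 180.50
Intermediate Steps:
N(J) = 2*J/(3 + J) (N(J) = (2*J)/(3 + J) = 2*J/(3 + J))
(N(1)*(-19))*(-19) = ((2*1/(3 + 1))*(-19))*(-19) = ((2*1/4)*(-19))*(-19) = ((2*1*(¼))*(-19))*(-19) = ((½)*(-19))*(-19) = -19/2*(-19) = 361/2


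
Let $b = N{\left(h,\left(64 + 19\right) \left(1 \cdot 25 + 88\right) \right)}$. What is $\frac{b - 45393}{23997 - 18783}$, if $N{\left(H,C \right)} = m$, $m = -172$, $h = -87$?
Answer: $- \frac{45565}{5214} \approx -8.739$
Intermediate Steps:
$N{\left(H,C \right)} = -172$
$b = -172$
$\frac{b - 45393}{23997 - 18783} = \frac{-172 - 45393}{23997 - 18783} = - \frac{45565}{5214}$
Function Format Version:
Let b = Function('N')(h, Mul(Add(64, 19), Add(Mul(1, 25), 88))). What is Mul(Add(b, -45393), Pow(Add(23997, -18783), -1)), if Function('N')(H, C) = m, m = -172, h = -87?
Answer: Rational(-45565, 5214) ≈ -8.7390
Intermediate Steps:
Function('N')(H, C) = -172
b = -172
Mul(Add(b, -45393), Pow(Add(23997, -18783), -1)) = Mul(Add(-172, -45393), Pow(Add(23997, -18783), -1)) = Mul(-45565, Pow(5214, -1)) = Mul(-45565, Rational(1, 5214)) = Rational(-45565, 5214)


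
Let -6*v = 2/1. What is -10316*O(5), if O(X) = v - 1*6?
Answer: 196004/3 ≈ 65335.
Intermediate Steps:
v = -1/3 (v = -1/(3*1) = -1/3 ≈ -0.33333)
O(X) = -19/3 (O(X) = -1/3 - 1*6 = -1/3 - 6 = -19/3)
-10316*O(5) = -10316*(-19/3) = 196004/3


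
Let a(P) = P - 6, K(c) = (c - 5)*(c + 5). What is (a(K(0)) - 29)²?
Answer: 3600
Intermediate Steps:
K(c) = (-5 + c)*(5 + c)
a(P) = -6 + P
(a(K(0)) - 29)² = ((-6 + (-25 + 0²)) - 29)² = ((-6 + (-25 + 0)) - 29)² = ((-6 - 25) - 29)² = (-31 - 29)² = (-60)² = 3600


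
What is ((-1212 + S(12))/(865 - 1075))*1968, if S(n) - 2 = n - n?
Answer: 79376/7 ≈ 11339.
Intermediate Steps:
S(n) = 2 (S(n) = 2 + (n - n) = 2 + 0 = 2)
((-1212 + S(12))/(865 - 1075))*1968 = ((-1212 + 2)/(865 - 1075))*1968 = -1210/(-210)*1968 = -1210*(-1/210)*1968 = (121/21)*1968 = 79376/7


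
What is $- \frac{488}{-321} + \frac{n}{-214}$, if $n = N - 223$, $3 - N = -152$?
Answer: $\frac{590}{321} \approx 1.838$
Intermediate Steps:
$N = 155$ ($N = 3 - -152 = 3 + 152 = 155$)
$n = -68$ ($n = 155 - 223 = -68$)
$- \frac{488}{-321} + \frac{n}{-214} = - \frac{488}{-321} - \frac{68}{-214} = \left(-488\right) \left(- \frac{1}{321}\right) - - \frac{34}{107} = \frac{488}{321} + \frac{34}{107} = \frac{590}{321}$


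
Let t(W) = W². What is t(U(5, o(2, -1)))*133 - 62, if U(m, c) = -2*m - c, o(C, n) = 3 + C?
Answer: 29863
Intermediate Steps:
U(m, c) = -c - 2*m
t(U(5, o(2, -1)))*133 - 62 = (-(3 + 2) - 2*5)²*133 - 62 = (-1*5 - 10)²*133 - 62 = (-5 - 10)²*133 - 62 = (-15)²*133 - 62 = 225*133 - 62 = 29925 - 62 = 29863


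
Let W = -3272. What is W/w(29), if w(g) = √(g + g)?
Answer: -1636*√58/29 ≈ -429.63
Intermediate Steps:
w(g) = √2*√g (w(g) = √(2*g) = √2*√g)
W/w(29) = -3272*√58/58 = -1636*√58/29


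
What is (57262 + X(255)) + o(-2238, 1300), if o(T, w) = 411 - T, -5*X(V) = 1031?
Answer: 298524/5 ≈ 59705.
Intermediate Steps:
X(V) = -1031/5 (X(V) = -1/5*1031 = -1031/5)
(57262 + X(255)) + o(-2238, 1300) = (57262 - 1031/5) + (411 - 1*(-2238)) = 285279/5 + (411 + 2238) = 285279/5 + 2649 = 298524/5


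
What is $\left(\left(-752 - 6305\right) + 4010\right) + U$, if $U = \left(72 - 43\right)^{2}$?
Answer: $-2206$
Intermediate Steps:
$U = 841$ ($U = 29^{2} = 841$)
$\left(\left(-752 - 6305\right) + 4010\right) + U = \left(\left(-752 - 6305\right) + 4010\right) + 841 = \left(-7057 + 4010\right) + 841 = -3047 + 841 = -2206$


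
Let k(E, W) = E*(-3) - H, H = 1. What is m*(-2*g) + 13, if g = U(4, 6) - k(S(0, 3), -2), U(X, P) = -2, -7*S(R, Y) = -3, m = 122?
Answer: -397/7 ≈ -56.714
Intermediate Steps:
S(R, Y) = 3/7 (S(R, Y) = -1/7*(-3) = 3/7)
k(E, W) = -1 - 3*E (k(E, W) = E*(-3) - 1*1 = -3*E - 1 = -1 - 3*E)
g = 2/7 (g = -2 - (-1 - 3*3/7) = -2 - (-1 - 9/7) = -2 - 1*(-16/7) = -2 + 16/7 = 2/7 ≈ 0.28571)
m*(-2*g) + 13 = 122*(-2*2/7) + 13 = 122*(-4/7) + 13 = -488/7 + 13 = -397/7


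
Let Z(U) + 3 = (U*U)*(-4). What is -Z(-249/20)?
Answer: 62301/100 ≈ 623.01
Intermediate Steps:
Z(U) = -3 - 4*U**2 (Z(U) = -3 + (U*U)*(-4) = -3 + U**2*(-4) = -3 - 4*U**2)
-Z(-249/20) = -(-3 - 4*(-249/20)**2) = -(-3 - 4*62001/400) = -(-3 - 62001/100) = -1*(-62301/100) = 62301/100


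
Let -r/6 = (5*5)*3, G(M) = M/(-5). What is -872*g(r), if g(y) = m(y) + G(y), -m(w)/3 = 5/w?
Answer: -1177636/15 ≈ -78509.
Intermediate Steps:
G(M) = -M/5 (G(M) = M*(-⅕) = -M/5)
m(w) = -15/w
r = -450 (r = -6*5*5*3 = -150*3 = -6*75 = -450)
g(y) = -15/y - y/5
-872*g(r) = -872*(-15/(-450) - ⅕*(-450)) = -872*(-15*(-1/450) + 90) = -872*(1/30 + 90) = -872*2701/30 = -1177636/15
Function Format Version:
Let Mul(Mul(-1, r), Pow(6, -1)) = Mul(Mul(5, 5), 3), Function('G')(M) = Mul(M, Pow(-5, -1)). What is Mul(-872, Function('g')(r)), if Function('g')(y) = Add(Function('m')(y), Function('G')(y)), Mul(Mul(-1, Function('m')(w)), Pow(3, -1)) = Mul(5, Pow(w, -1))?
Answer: Rational(-1177636, 15) ≈ -78509.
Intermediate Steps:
Function('G')(M) = Mul(Rational(-1, 5), M) (Function('G')(M) = Mul(M, Rational(-1, 5)) = Mul(Rational(-1, 5), M))
Function('m')(w) = Mul(-15, Pow(w, -1)) (Function('m')(w) = Mul(-3, Mul(5, Pow(w, -1))) = Mul(-15, Pow(w, -1)))
r = -450 (r = Mul(-6, Mul(Mul(5, 5), 3)) = Mul(-6, Mul(25, 3)) = Mul(-6, 75) = -450)
Function('g')(y) = Add(Mul(-15, Pow(y, -1)), Mul(Rational(-1, 5), y))
Mul(-872, Function('g')(r)) = Mul(-872, Add(Mul(-15, Pow(-450, -1)), Mul(Rational(-1, 5), -450))) = Mul(-872, Add(Mul(-15, Rational(-1, 450)), 90)) = Mul(-872, Add(Rational(1, 30), 90)) = Mul(-872, Rational(2701, 30)) = Rational(-1177636, 15)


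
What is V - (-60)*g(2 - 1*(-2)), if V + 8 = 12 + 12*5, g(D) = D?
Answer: 304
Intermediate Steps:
V = 64 (V = -8 + (12 + 12*5) = -8 + (12 + 60) = -8 + 72 = 64)
V - (-60)*g(2 - 1*(-2)) = 64 - (-60)*(2 - 1*(-2)) = 64 - (-60)*(2 + 2) = 64 - (-60)*4 = 64 - 1*(-240) = 64 + 240 = 304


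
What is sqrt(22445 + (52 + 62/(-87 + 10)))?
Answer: sqrt(133379939)/77 ≈ 149.99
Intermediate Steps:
sqrt(22445 + (52 + 62/(-87 + 10))) = sqrt(22445 + (52 + 62/(-77))) = sqrt(22445 + (52 - 1/77*62)) = sqrt(22445 + (52 - 62/77)) = sqrt(22445 + 3942/77) = sqrt(1732207/77) = sqrt(133379939)/77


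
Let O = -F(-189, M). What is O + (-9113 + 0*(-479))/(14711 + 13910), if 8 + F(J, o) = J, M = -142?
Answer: 5629224/28621 ≈ 196.68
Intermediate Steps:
F(J, o) = -8 + J
O = 197 (O = -(-8 - 189) = -1*(-197) = 197)
O + (-9113 + 0*(-479))/(14711 + 13910) = 197 + (-9113 + 0*(-479))/(14711 + 13910) = 197 + (-9113 + 0)/28621 = 197 - 9113*1/28621 = 197 - 9113/28621 = 5629224/28621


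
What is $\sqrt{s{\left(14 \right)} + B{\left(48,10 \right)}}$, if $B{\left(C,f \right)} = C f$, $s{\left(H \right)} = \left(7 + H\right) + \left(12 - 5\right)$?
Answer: $2 \sqrt{127} \approx 22.539$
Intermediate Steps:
$s{\left(H \right)} = 14 + H$ ($s{\left(H \right)} = \left(7 + H\right) + \left(12 - 5\right) = \left(7 + H\right) + 7 = 14 + H$)
$\sqrt{s{\left(14 \right)} + B{\left(48,10 \right)}} = \sqrt{\left(14 + 14\right) + 48 \cdot 10} = \sqrt{28 + 480} = \sqrt{508} = 2 \sqrt{127}$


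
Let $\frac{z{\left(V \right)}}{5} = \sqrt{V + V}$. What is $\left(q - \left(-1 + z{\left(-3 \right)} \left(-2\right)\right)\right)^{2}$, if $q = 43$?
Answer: $1336 + 880 i \sqrt{6} \approx 1336.0 + 2155.6 i$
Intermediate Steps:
$z{\left(V \right)} = 5 \sqrt{2} \sqrt{V}$ ($z{\left(V \right)} = 5 \sqrt{V + V} = 5 \sqrt{2 V} = 5 \sqrt{2} \sqrt{V}$)
$\left(q - \left(-1 + z{\left(-3 \right)} \left(-2\right)\right)\right)^{2} = \left(43 + \left(1 - 5 \sqrt{2} \sqrt{-3} \left(-2\right)\right)\right)^{2} = \left(43 + \left(1 - 5 \sqrt{2} i \sqrt{3} \left(-2\right)\right)\right)^{2} = \left(43 + \left(1 - 5 i \sqrt{6} \left(-2\right)\right)\right)^{2} = \left(43 + \left(1 - - 10 i \sqrt{6}\right)\right)^{2} = \left(43 + \left(1 + 10 i \sqrt{6}\right)\right)^{2} = \left(44 + 10 i \sqrt{6}\right)^{2}$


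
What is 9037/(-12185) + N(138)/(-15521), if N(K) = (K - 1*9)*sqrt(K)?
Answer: -9037/12185 - 129*sqrt(138)/15521 ≈ -0.83929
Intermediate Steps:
N(K) = sqrt(K)*(-9 + K) (N(K) = (K - 9)*sqrt(K) = (-9 + K)*sqrt(K) = sqrt(K)*(-9 + K))
9037/(-12185) + N(138)/(-15521) = 9037/(-12185) + (sqrt(138)*(-9 + 138))/(-15521) = 9037*(-1/12185) + (sqrt(138)*129)*(-1/15521) = -9037/12185 + (129*sqrt(138))*(-1/15521) = -9037/12185 - 129*sqrt(138)/15521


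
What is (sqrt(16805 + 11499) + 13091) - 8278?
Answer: 4813 + 4*sqrt(1769) ≈ 4981.2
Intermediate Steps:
(sqrt(16805 + 11499) + 13091) - 8278 = (sqrt(28304) + 13091) - 8278 = (4*sqrt(1769) + 13091) - 8278 = (13091 + 4*sqrt(1769)) - 8278 = 4813 + 4*sqrt(1769)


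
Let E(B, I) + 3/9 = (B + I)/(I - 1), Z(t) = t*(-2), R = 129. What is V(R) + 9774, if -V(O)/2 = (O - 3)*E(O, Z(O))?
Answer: 360102/37 ≈ 9732.5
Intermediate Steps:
Z(t) = -2*t
E(B, I) = -⅓ + (B + I)/(-1 + I) (E(B, I) = -⅓ + (B + I)/(I - 1) = -⅓ + (B + I)/(-1 + I))
V(O) = -2*(1 - O)*(-3 + O)/(3*(-1 - 2*O)) (V(O) = -2*(O - 3)*(1 + 2*(-2*O) + 3*O)/(3*(-1 - 2*O)) = -2*(-3 + O)*(1 - 4*O + 3*O)/(3*(-1 - 2*O)) = -2*(-3 + O)*(1 - O)/(3*(-1 - 2*O)) = -2*(1 - O)*(-3 + O)/(3*(-1 - 2*O)))
V(R) + 9774 = 2*(1 - 1*129)*(-3 + 129)/(3*(1 + 2*129)) + 9774 = (⅔)*(1 - 129)*126/(1 + 258) + 9774 = (⅔)*(-128)*126/259 + 9774 = (⅔)*(1/259)*(-128)*126 + 9774 = -1536/37 + 9774 = 360102/37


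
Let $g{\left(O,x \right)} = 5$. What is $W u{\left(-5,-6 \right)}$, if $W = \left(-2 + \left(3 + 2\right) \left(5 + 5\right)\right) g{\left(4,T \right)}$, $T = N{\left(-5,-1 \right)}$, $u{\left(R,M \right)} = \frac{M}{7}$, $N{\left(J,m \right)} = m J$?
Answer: $- \frac{1440}{7} \approx -205.71$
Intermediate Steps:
$N{\left(J,m \right)} = J m$
$u{\left(R,M \right)} = \frac{M}{7}$ ($u{\left(R,M \right)} = M \frac{1}{7} = \frac{M}{7}$)
$T = 5$ ($T = \left(-5\right) \left(-1\right) = 5$)
$W = 240$ ($W = \left(-2 + \left(3 + 2\right) \left(5 + 5\right)\right) 5 = \left(-2 + 5 \cdot 10\right) 5 = \left(-2 + 50\right) 5 = 48 \cdot 5 = 240$)
$W u{\left(-5,-6 \right)} = 240 \cdot \frac{1}{7} \left(-6\right) = 240 \left(- \frac{6}{7}\right) = - \frac{1440}{7}$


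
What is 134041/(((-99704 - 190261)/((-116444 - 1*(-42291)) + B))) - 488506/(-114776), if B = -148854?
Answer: 1715517585719501/16640511420 ≈ 1.0309e+5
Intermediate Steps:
134041/(((-99704 - 190261)/((-116444 - 1*(-42291)) + B))) - 488506/(-114776) = 134041/(((-99704 - 190261)/((-116444 - 1*(-42291)) - 148854))) - 488506/(-114776) = 134041/((-289965/((-116444 + 42291) - 148854))) - 488506*(-1/114776) = 134041/((-289965/(-74153 - 148854))) + 244253/57388 = 134041/((-289965/(-223007))) + 244253/57388 = 134041/((-289965*(-1/223007))) + 244253/57388 = 134041/(289965/223007) + 244253/57388 = 134041*(223007/289965) + 244253/57388 = 29892081287/289965 + 244253/57388 = 1715517585719501/16640511420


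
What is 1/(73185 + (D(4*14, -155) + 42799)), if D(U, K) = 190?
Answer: 1/116174 ≈ 8.6078e-6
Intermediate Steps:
1/(73185 + (D(4*14, -155) + 42799)) = 1/(73185 + (190 + 42799)) = 1/(73185 + 42989) = 1/116174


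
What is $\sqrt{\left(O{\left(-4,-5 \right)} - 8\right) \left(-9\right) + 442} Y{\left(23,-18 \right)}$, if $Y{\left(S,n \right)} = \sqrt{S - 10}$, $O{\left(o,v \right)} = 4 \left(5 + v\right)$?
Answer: $\sqrt{6682} \approx 81.744$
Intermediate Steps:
$O{\left(o,v \right)} = 20 + 4 v$
$Y{\left(S,n \right)} = \sqrt{-10 + S}$
$\sqrt{\left(O{\left(-4,-5 \right)} - 8\right) \left(-9\right) + 442} Y{\left(23,-18 \right)} = \sqrt{\left(\left(20 + 4 \left(-5\right)\right) - 8\right) \left(-9\right) + 442} \sqrt{-10 + 23} = \sqrt{\left(\left(20 - 20\right) - 8\right) \left(-9\right) + 442} \sqrt{13} = \sqrt{\left(0 - 8\right) \left(-9\right) + 442} \sqrt{13} = \sqrt{\left(-8\right) \left(-9\right) + 442} \sqrt{13} = \sqrt{72 + 442} \sqrt{13} = \sqrt{514} \sqrt{13} = \sqrt{6682}$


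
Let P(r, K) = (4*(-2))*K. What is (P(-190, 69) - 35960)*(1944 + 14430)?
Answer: -597847488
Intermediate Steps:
P(r, K) = -8*K
(P(-190, 69) - 35960)*(1944 + 14430) = (-8*69 - 35960)*(1944 + 14430) = (-552 - 35960)*16374 = -36512*16374 = -597847488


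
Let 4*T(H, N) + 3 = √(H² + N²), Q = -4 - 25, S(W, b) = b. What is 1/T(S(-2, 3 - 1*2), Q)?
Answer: 12/833 + 4*√842/833 ≈ 0.15374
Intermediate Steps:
Q = -29
T(H, N) = -¾ + √(H² + N²)/4
1/T(S(-2, 3 - 1*2), Q) = 1/(-¾ + √((3 - 1*2)² + (-29)²)/4) = 1/(-¾ + √((3 - 2)² + 841)/4) = 1/(-¾ + √(1² + 841)/4) = 1/(-¾ + √(1 + 841)/4) = 1/(-¾ + √842/4)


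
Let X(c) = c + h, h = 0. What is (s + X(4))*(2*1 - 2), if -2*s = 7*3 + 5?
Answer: 0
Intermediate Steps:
X(c) = c (X(c) = c + 0 = c)
s = -13 (s = -(7*3 + 5)/2 = -(21 + 5)/2 = -1/2*26 = -13)
(s + X(4))*(2*1 - 2) = (-13 + 4)*(2*1 - 2) = -9*(2 - 2) = -9*0 = 0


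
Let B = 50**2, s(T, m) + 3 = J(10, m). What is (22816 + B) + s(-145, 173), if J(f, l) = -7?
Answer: 25306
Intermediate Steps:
s(T, m) = -10 (s(T, m) = -3 - 7 = -10)
B = 2500
(22816 + B) + s(-145, 173) = (22816 + 2500) - 10 = 25316 - 10 = 25306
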